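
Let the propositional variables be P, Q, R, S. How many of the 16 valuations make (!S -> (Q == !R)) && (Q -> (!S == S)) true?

6

Initial set: {T ((!S -> (Q == !R)) && (Q -> (!S == S)))}.
T ((!S -> (Q == !R)) && (Q -> (!S == S))): α-rule — add T (!S -> (Q == !R)), T (Q -> (!S == S)).
T (!S -> (Q == !R)): β-rule — branch into F !S  //  T (Q == !R).
  branch 1 (add F !S):
    T (Q -> (!S == S)): β-rule — branch into F Q  //  T (!S == S).
      branch 1.1 (add F Q):
        ○ open, literals {Q=F, S=T}.
      branch 1.2 (add T (!S == S)):
        T (!S == S): β-rule — branch into T !S, T S  //  F !S, F S.
          branch 1.2.1 (add T !S, T S):
            × closes — contains both S and !S.
          branch 1.2.2 (add F !S, F S):
            × closes — contains both S and !S.
  branch 2 (add T (Q == !R)):
    T (Q -> (!S == S)): β-rule — branch into F Q  //  T (!S == S).
      branch 2.1 (add F Q):
        T (Q == !R): β-rule — branch into T Q, T !R  //  F Q, F !R.
          branch 2.1.1 (add T Q, T !R):
            × closes — contains both Q and !Q.
          branch 2.1.2 (add F Q, F !R):
            ○ open, literals {Q=F, R=T}.
      branch 2.2 (add T (!S == S)):
        T (Q == !R): β-rule — branch into T Q, T !R  //  F Q, F !R.
          branch 2.2.1 (add T Q, T !R):
            T (!S == S): β-rule — branch into T !S, T S  //  F !S, F S.
              branch 2.2.1.1 (add T !S, T S):
                × closes — contains both S and !S.
              branch 2.2.1.2 (add F !S, F S):
                × closes — contains both S and !S.
          branch 2.2.2 (add F Q, F !R):
            T (!S == S): β-rule — branch into T !S, T S  //  F !S, F S.
              branch 2.2.2.1 (add T !S, T S):
                × closes — contains both S and !S.
              branch 2.2.2.2 (add F !S, F S):
                × closes — contains both S and !S.
7 branches closed, 2 open.
Each open branch fixes some atoms; the unmentioned ones are free. Counting distinct full assignments: branch {Q=F, S=T} (P, R) contributes 4 new; branch {Q=F, R=T} (P, S) contributes 2 new. Total: 6.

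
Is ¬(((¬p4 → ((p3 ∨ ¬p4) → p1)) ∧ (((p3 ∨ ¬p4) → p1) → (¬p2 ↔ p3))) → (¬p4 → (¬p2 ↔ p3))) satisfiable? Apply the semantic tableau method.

Initial set: {T ¬(((¬p4 → ((p3 ∨ ¬p4) → p1)) ∧ (((p3 ∨ ¬p4) → p1) → (¬p2 ↔ p3))) → (¬p4 → (¬p2 ↔ p3)))}.
T ¬(((¬p4 → ((p3 ∨ ¬p4) → p1)) ∧ (((p3 ∨ ¬p4) → p1) → (¬p2 ↔ p3))) → (¬p4 → (¬p2 ↔ p3))): α-rule — add T ((¬p4 → ((p3 ∨ ¬p4) → p1)) ∧ (((p3 ∨ ¬p4) → p1) → (¬p2 ↔ p3))), F (¬p4 → (¬p2 ↔ p3)).
T ((¬p4 → ((p3 ∨ ¬p4) → p1)) ∧ (((p3 ∨ ¬p4) → p1) → (¬p2 ↔ p3))): α-rule — add T (¬p4 → ((p3 ∨ ¬p4) → p1)), T (((p3 ∨ ¬p4) → p1) → (¬p2 ↔ p3)).
F (¬p4 → (¬p2 ↔ p3)): α-rule — add T ¬p4, F (¬p2 ↔ p3).
T (¬p4 → ((p3 ∨ ¬p4) → p1)): β-rule — branch into F ¬p4  //  T ((p3 ∨ ¬p4) → p1).
  branch 1 (add F ¬p4):
    × closes — contains both p4 and ¬p4.
  branch 2 (add T ((p3 ∨ ¬p4) → p1)):
    T (((p3 ∨ ¬p4) → p1) → (¬p2 ↔ p3)): β-rule — branch into F ((p3 ∨ ¬p4) → p1)  //  T (¬p2 ↔ p3).
      branch 2.1 (add F ((p3 ∨ ¬p4) → p1)):
        F ((p3 ∨ ¬p4) → p1): α-rule — add T (p3 ∨ ¬p4), F p1.
        F (¬p2 ↔ p3): β-rule — branch into T ¬p2, F p3  //  F ¬p2, T p3.
          branch 2.1.1 (add T ¬p2, F p3):
            T ((p3 ∨ ¬p4) → p1): β-rule — branch into F (p3 ∨ ¬p4)  //  T p1.
              branch 2.1.1.1 (add F (p3 ∨ ¬p4)):
                F (p3 ∨ ¬p4): α-rule — add F p3, F ¬p4.
                × closes — contains both p4 and ¬p4.
              branch 2.1.1.2 (add T p1):
                × closes — contains both p1 and ¬p1.
          branch 2.1.2 (add F ¬p2, T p3):
            T ((p3 ∨ ¬p4) → p1): β-rule — branch into F (p3 ∨ ¬p4)  //  T p1.
              branch 2.1.2.1 (add F (p3 ∨ ¬p4)):
                F (p3 ∨ ¬p4): α-rule — add F p3, F ¬p4.
                × closes — contains both p3 and ¬p3.
              branch 2.1.2.2 (add T p1):
                × closes — contains both p1 and ¬p1.
      branch 2.2 (add T (¬p2 ↔ p3)):
        F (¬p2 ↔ p3): β-rule — branch into T ¬p2, F p3  //  F ¬p2, T p3.
          branch 2.2.1 (add T ¬p2, F p3):
            T ((p3 ∨ ¬p4) → p1): β-rule — branch into F (p3 ∨ ¬p4)  //  T p1.
              branch 2.2.1.1 (add F (p3 ∨ ¬p4)):
                F (p3 ∨ ¬p4): α-rule — add F p3, F ¬p4.
                × closes — contains both p4 and ¬p4.
              branch 2.2.1.2 (add T p1):
                T (¬p2 ↔ p3): β-rule — branch into T ¬p2, T p3  //  F ¬p2, F p3.
                  branch 2.2.1.2.1 (add T ¬p2, T p3):
                    × closes — contains both p3 and ¬p3.
                  branch 2.2.1.2.2 (add F ¬p2, F p3):
                    × closes — contains both p2 and ¬p2.
          branch 2.2.2 (add F ¬p2, T p3):
            T ((p3 ∨ ¬p4) → p1): β-rule — branch into F (p3 ∨ ¬p4)  //  T p1.
              branch 2.2.2.1 (add F (p3 ∨ ¬p4)):
                F (p3 ∨ ¬p4): α-rule — add F p3, F ¬p4.
                × closes — contains both p3 and ¬p3.
              branch 2.2.2.2 (add T p1):
                T (¬p2 ↔ p3): β-rule — branch into T ¬p2, T p3  //  F ¬p2, F p3.
                  branch 2.2.2.2.1 (add T ¬p2, T p3):
                    × closes — contains both p2 and ¬p2.
                  branch 2.2.2.2.2 (add F ¬p2, F p3):
                    × closes — contains both p3 and ¬p3.
All 11 branches close.
Every branch closed; the formula is unsatisfiable.

Unsatisfiable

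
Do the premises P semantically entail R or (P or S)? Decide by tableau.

Initial set: {P; not (R or (P or S))}.
not (R or (P or S)): α-rule — add not R, not (P or S).
not (P or S): α-rule — add not P, not S.
× closes — contains both P and not P.
All 1 branch closes.
Every branch closed, so the premises entail the conclusion.

Yes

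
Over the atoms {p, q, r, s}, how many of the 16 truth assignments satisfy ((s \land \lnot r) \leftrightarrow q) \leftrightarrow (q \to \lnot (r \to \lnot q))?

8

Initial set: {(((s \land \lnot r) \leftrightarrow q) \leftrightarrow (q \to \lnot (r \to \lnot q)))}.
(((s \land \lnot r) \leftrightarrow q) \leftrightarrow (q \to \lnot (r \to \lnot q))): β-rule — branch into ((s \land \lnot r) \leftrightarrow q), (q \to \lnot (r \to \lnot q))  //  \lnot ((s \land \lnot r) \leftrightarrow q), \lnot (q \to \lnot (r \to \lnot q)).
  branch 1 (add ((s \land \lnot r) \leftrightarrow q), (q \to \lnot (r \to \lnot q))):
    ((s \land \lnot r) \leftrightarrow q): β-rule — branch into (s \land \lnot r), q  //  \lnot (s \land \lnot r), \lnot q.
      branch 1.1 (add (s \land \lnot r), q):
        (s \land \lnot r): α-rule — add s, \lnot r.
        (q \to \lnot (r \to \lnot q)): β-rule — branch into \lnot q  //  \lnot (r \to \lnot q).
          branch 1.1.1 (add \lnot q):
            × closes — contains both q and \lnot q.
          branch 1.1.2 (add \lnot (r \to \lnot q)):
            \lnot (r \to \lnot q): α-rule — add r, \lnot \lnot q.
            × closes — contains both r and \lnot r.
      branch 1.2 (add \lnot (s \land \lnot r), \lnot q):
        (q \to \lnot (r \to \lnot q)): β-rule — branch into \lnot q  //  \lnot (r \to \lnot q).
          branch 1.2.1 (add \lnot q):
            \lnot (s \land \lnot r): β-rule — branch into \lnot s  //  \lnot \lnot r.
              branch 1.2.1.1 (add \lnot s):
                ○ open, literals {q=false, s=false}.
              branch 1.2.1.2 (add \lnot \lnot r):
                ○ open, literals {q=false, r=true}.
          branch 1.2.2 (add \lnot (r \to \lnot q)):
            \lnot (r \to \lnot q): α-rule — add r, \lnot \lnot q.
            × closes — contains both q and \lnot q.
  branch 2 (add \lnot ((s \land \lnot r) \leftrightarrow q), \lnot (q \to \lnot (r \to \lnot q))):
    \lnot (q \to \lnot (r \to \lnot q)): α-rule — add q, \lnot \lnot (r \to \lnot q).
    \lnot ((s \land \lnot r) \leftrightarrow q): β-rule — branch into (s \land \lnot r), \lnot q  //  \lnot (s \land \lnot r), q.
      branch 2.1 (add (s \land \lnot r), \lnot q):
        × closes — contains both q and \lnot q.
      branch 2.2 (add \lnot (s \land \lnot r), q):
        \lnot \lnot (r \to \lnot q): β-rule — branch into \lnot r  //  \lnot q.
          branch 2.2.1 (add \lnot r):
            \lnot (s \land \lnot r): β-rule — branch into \lnot s  //  \lnot \lnot r.
              branch 2.2.1.1 (add \lnot s):
                ○ open, literals {q=true, r=false, s=false}.
              branch 2.2.1.2 (add \lnot \lnot r):
                × closes — contains both r and \lnot r.
          branch 2.2.2 (add \lnot q):
            × closes — contains both q and \lnot q.
6 branches closed, 3 open.
Each open branch fixes some atoms; the unmentioned ones are free. Counting distinct full assignments: branch {q=false, s=false} (p, r) contributes 4 new; branch {q=false, r=true} (p, s) contributes 2 new; branch {q=true, r=false, s=false} (p) contributes 2 new. Total: 8.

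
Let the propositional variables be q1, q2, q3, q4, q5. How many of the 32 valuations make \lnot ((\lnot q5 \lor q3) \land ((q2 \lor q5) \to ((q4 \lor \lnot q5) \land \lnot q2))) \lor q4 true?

Initial set: {(\lnot ((\lnot q5 \lor q3) \land ((q2 \lor q5) \to ((q4 \lor \lnot q5) \land \lnot q2))) \lor q4)}.
(\lnot ((\lnot q5 \lor q3) \land ((q2 \lor q5) \to ((q4 \lor \lnot q5) \land \lnot q2))) \lor q4): β-rule — branch into \lnot ((\lnot q5 \lor q3) \land ((q2 \lor q5) \to ((q4 \lor \lnot q5) \land \lnot q2)))  //  q4.
  branch 1 (add \lnot ((\lnot q5 \lor q3) \land ((q2 \lor q5) \to ((q4 \lor \lnot q5) \land \lnot q2)))):
    \lnot ((\lnot q5 \lor q3) \land ((q2 \lor q5) \to ((q4 \lor \lnot q5) \land \lnot q2))): β-rule — branch into \lnot (\lnot q5 \lor q3)  //  \lnot ((q2 \lor q5) \to ((q4 \lor \lnot q5) \land \lnot q2)).
      branch 1.1 (add \lnot (\lnot q5 \lor q3)):
        \lnot (\lnot q5 \lor q3): α-rule — add \lnot \lnot q5, \lnot q3.
        ○ open, literals {q3=0, q5=1}.
      branch 1.2 (add \lnot ((q2 \lor q5) \to ((q4 \lor \lnot q5) \land \lnot q2))):
        \lnot ((q2 \lor q5) \to ((q4 \lor \lnot q5) \land \lnot q2)): α-rule — add (q2 \lor q5), \lnot ((q4 \lor \lnot q5) \land \lnot q2).
        (q2 \lor q5): β-rule — branch into q2  //  q5.
          branch 1.2.1 (add q2):
            \lnot ((q4 \lor \lnot q5) \land \lnot q2): β-rule — branch into \lnot (q4 \lor \lnot q5)  //  \lnot \lnot q2.
              branch 1.2.1.1 (add \lnot (q4 \lor \lnot q5)):
                \lnot (q4 \lor \lnot q5): α-rule — add \lnot q4, \lnot \lnot q5.
                ○ open, literals {q2=1, q4=0, q5=1}.
              branch 1.2.1.2 (add \lnot \lnot q2):
                ○ open, literals {q2=1}.
          branch 1.2.2 (add q5):
            \lnot ((q4 \lor \lnot q5) \land \lnot q2): β-rule — branch into \lnot (q4 \lor \lnot q5)  //  \lnot \lnot q2.
              branch 1.2.2.1 (add \lnot (q4 \lor \lnot q5)):
                \lnot (q4 \lor \lnot q5): α-rule — add \lnot q4, \lnot \lnot q5.
                ○ open, literals {q4=0, q5=1}.
              branch 1.2.2.2 (add \lnot \lnot q2):
                ○ open, literals {q2=1, q5=1}.
  branch 2 (add q4):
    ○ open, literals {q4=1}.
0 branches closed, 6 open.
Each open branch fixes some atoms; the unmentioned ones are free. Counting distinct full assignments: branch {q3=0, q5=1} (q1, q2, q4) contributes 8 new; branch {q2=1, q4=0, q5=1} (q1, q3) contributes 2 new; branch {q2=1} (q1, q3, q4, q5) contributes 10 new; branch {q4=0, q5=1} (q1, q2, q3) contributes 2 new; branch {q2=1, q5=1} (q1, q3, q4) contributes 0 new; branch {q4=1} (q1, q2, q3, q5) contributes 6 new. Total: 28.

28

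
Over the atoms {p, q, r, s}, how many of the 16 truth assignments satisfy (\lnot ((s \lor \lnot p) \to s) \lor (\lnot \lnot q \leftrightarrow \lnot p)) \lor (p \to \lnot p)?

12

Initial set: {T ((\lnot ((s \lor \lnot p) \to s) \lor (\lnot \lnot q \leftrightarrow \lnot p)) \lor (p \to \lnot p))}.
T ((\lnot ((s \lor \lnot p) \to s) \lor (\lnot \lnot q \leftrightarrow \lnot p)) \lor (p \to \lnot p)): β-rule — branch into T (\lnot ((s \lor \lnot p) \to s) \lor (\lnot \lnot q \leftrightarrow \lnot p))  //  T (p \to \lnot p).
  branch 1 (add T (\lnot ((s \lor \lnot p) \to s) \lor (\lnot \lnot q \leftrightarrow \lnot p))):
    T (\lnot ((s \lor \lnot p) \to s) \lor (\lnot \lnot q \leftrightarrow \lnot p)): β-rule — branch into T \lnot ((s \lor \lnot p) \to s)  //  T (\lnot \lnot q \leftrightarrow \lnot p).
      branch 1.1 (add T \lnot ((s \lor \lnot p) \to s)):
        T \lnot ((s \lor \lnot p) \to s): α-rule — add T (s \lor \lnot p), F s.
        T (s \lor \lnot p): β-rule — branch into T s  //  T \lnot p.
          branch 1.1.1 (add T s):
            × closes — contains both s and \lnot s.
          branch 1.1.2 (add T \lnot p):
            ○ open, literals {p=F, s=F}.
      branch 1.2 (add T (\lnot \lnot q \leftrightarrow \lnot p)):
        T (\lnot \lnot q \leftrightarrow \lnot p): β-rule — branch into T \lnot \lnot q, T \lnot p  //  F \lnot \lnot q, F \lnot p.
          branch 1.2.1 (add T \lnot \lnot q, T \lnot p):
            T \lnot \lnot q: drop double negation, giving T q.
            ○ open, literals {p=F, q=T}.
          branch 1.2.2 (add F \lnot \lnot q, F \lnot p):
            F \lnot \lnot q: drop double negation, giving F q.
            ○ open, literals {p=T, q=F}.
  branch 2 (add T (p \to \lnot p)):
    T (p \to \lnot p): β-rule — branch into F p  //  T \lnot p.
      branch 2.1 (add F p):
        ○ open, literals {p=F}.
      branch 2.2 (add T \lnot p):
        ○ open, literals {p=F}.
1 branch closed, 5 open.
Each open branch fixes some atoms; the unmentioned ones are free. Counting distinct full assignments: branch {p=F, s=F} (q, r) contributes 4 new; branch {p=F, q=T} (r, s) contributes 2 new; branch {p=T, q=F} (r, s) contributes 4 new; branch {p=F} (q, r, s) contributes 2 new; branch {p=F} (q, r, s) contributes 0 new. Total: 12.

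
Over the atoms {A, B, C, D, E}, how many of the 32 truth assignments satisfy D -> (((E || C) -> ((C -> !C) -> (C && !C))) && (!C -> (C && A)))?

24

Initial set: {(D -> (((E || C) -> ((C -> !C) -> (C && !C))) && (!C -> (C && A))))}.
(D -> (((E || C) -> ((C -> !C) -> (C && !C))) && (!C -> (C && A)))): β-rule — branch into !D  //  (((E || C) -> ((C -> !C) -> (C && !C))) && (!C -> (C && A))).
  branch 1 (add !D):
    ○ open, literals {D=0}.
  branch 2 (add (((E || C) -> ((C -> !C) -> (C && !C))) && (!C -> (C && A)))):
    (((E || C) -> ((C -> !C) -> (C && !C))) && (!C -> (C && A))): α-rule — add ((E || C) -> ((C -> !C) -> (C && !C))), (!C -> (C && A)).
    ((E || C) -> ((C -> !C) -> (C && !C))): β-rule — branch into !(E || C)  //  ((C -> !C) -> (C && !C)).
      branch 2.1 (add !(E || C)):
        !(E || C): α-rule — add !E, !C.
        (!C -> (C && A)): β-rule — branch into !!C  //  (C && A).
          branch 2.1.1 (add !!C):
            × closes — contains both C and !C.
          branch 2.1.2 (add (C && A)):
            (C && A): α-rule — add C, A.
            × closes — contains both C and !C.
      branch 2.2 (add ((C -> !C) -> (C && !C))):
        (!C -> (C && A)): β-rule — branch into !!C  //  (C && A).
          branch 2.2.1 (add !!C):
            ((C -> !C) -> (C && !C)): β-rule — branch into !(C -> !C)  //  (C && !C).
              branch 2.2.1.1 (add !(C -> !C)):
                !(C -> !C): α-rule — add C, !!C.
                ○ open, literals {C=1}.
              branch 2.2.1.2 (add (C && !C)):
                (C && !C): α-rule — add C, !C.
                × closes — contains both C and !C.
          branch 2.2.2 (add (C && A)):
            (C && A): α-rule — add C, A.
            ((C -> !C) -> (C && !C)): β-rule — branch into !(C -> !C)  //  (C && !C).
              branch 2.2.2.1 (add !(C -> !C)):
                !(C -> !C): α-rule — add C, !!C.
                ○ open, literals {A=1, C=1}.
              branch 2.2.2.2 (add (C && !C)):
                (C && !C): α-rule — add C, !C.
                × closes — contains both C and !C.
4 branches closed, 3 open.
Each open branch fixes some atoms; the unmentioned ones are free. Counting distinct full assignments: branch {D=0} (A, B, C, E) contributes 16 new; branch {C=1} (A, B, D, E) contributes 8 new; branch {A=1, C=1} (B, D, E) contributes 0 new. Total: 24.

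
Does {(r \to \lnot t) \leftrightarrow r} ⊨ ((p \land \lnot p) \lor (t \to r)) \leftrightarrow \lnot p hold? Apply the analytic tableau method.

Initial set: {((r \to \lnot t) \leftrightarrow r); \lnot (((p \land \lnot p) \lor (t \to r)) \leftrightarrow \lnot p)}.
((r \to \lnot t) \leftrightarrow r): β-rule — branch into (r \to \lnot t), r  //  \lnot (r \to \lnot t), \lnot r.
  branch 1 (add (r \to \lnot t), r):
    \lnot (((p \land \lnot p) \lor (t \to r)) \leftrightarrow \lnot p): β-rule — branch into ((p \land \lnot p) \lor (t \to r)), \lnot \lnot p  //  \lnot ((p \land \lnot p) \lor (t \to r)), \lnot p.
      branch 1.1 (add ((p \land \lnot p) \lor (t \to r)), \lnot \lnot p):
        (r \to \lnot t): β-rule — branch into \lnot r  //  \lnot t.
          branch 1.1.1 (add \lnot r):
            × closes — contains both r and \lnot r.
          branch 1.1.2 (add \lnot t):
            ((p \land \lnot p) \lor (t \to r)): β-rule — branch into (p \land \lnot p)  //  (t \to r).
              branch 1.1.2.1 (add (p \land \lnot p)):
                (p \land \lnot p): α-rule — add p, \lnot p.
                × closes — contains both p and \lnot p.
              branch 1.1.2.2 (add (t \to r)):
                (t \to r): β-rule — branch into \lnot t  //  r.
                  branch 1.1.2.2.1 (add \lnot t):
                    ○ open, literals {p=1, r=1, t=0}.
                  branch 1.1.2.2.2 (add r):
                    ○ open, literals {p=1, r=1, t=0}.
      branch 1.2 (add \lnot ((p \land \lnot p) \lor (t \to r)), \lnot p):
        \lnot ((p \land \lnot p) \lor (t \to r)): α-rule — add \lnot (p \land \lnot p), \lnot (t \to r).
        \lnot (t \to r): α-rule — add t, \lnot r.
        × closes — contains both r and \lnot r.
  branch 2 (add \lnot (r \to \lnot t), \lnot r):
    \lnot (r \to \lnot t): α-rule — add r, \lnot \lnot t.
    × closes — contains both r and \lnot r.
4 branches closed, 2 open.
An open branch gives a countermodel: p=1, r=1, t=0 (unmentioned atoms arbitrary); the premises hold there but the conclusion fails.

No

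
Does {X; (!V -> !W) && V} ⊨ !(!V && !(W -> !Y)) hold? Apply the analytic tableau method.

Initial set: {X; ((!V -> !W) && V); !!(!V && !(W -> !Y))}.
((!V -> !W) && V): α-rule — add (!V -> !W), V.
!!(!V && !(W -> !Y)): α-rule — add !V, !(W -> !Y).
× closes — contains both V and !V.
All 1 branch closes.
Every branch closed, so the premises entail the conclusion.

Yes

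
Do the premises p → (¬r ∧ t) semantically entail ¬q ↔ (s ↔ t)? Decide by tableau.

Initial set: {(p → (¬r ∧ t)); ¬(¬q ↔ (s ↔ t))}.
(p → (¬r ∧ t)): β-rule — branch into ¬p  //  (¬r ∧ t).
  branch 1 (add ¬p):
    ¬(¬q ↔ (s ↔ t)): β-rule — branch into ¬q, ¬(s ↔ t)  //  ¬¬q, (s ↔ t).
      branch 1.1 (add ¬q, ¬(s ↔ t)):
        ¬(s ↔ t): β-rule — branch into s, ¬t  //  ¬s, t.
          branch 1.1.1 (add s, ¬t):
            ○ open, literals {p=false, q=false, s=true, t=false}.
          branch 1.1.2 (add ¬s, t):
            ○ open, literals {p=false, q=false, s=false, t=true}.
      branch 1.2 (add ¬¬q, (s ↔ t)):
        (s ↔ t): β-rule — branch into s, t  //  ¬s, ¬t.
          branch 1.2.1 (add s, t):
            ○ open, literals {p=false, q=true, s=true, t=true}.
          branch 1.2.2 (add ¬s, ¬t):
            ○ open, literals {p=false, q=true, s=false, t=false}.
  branch 2 (add (¬r ∧ t)):
    (¬r ∧ t): α-rule — add ¬r, t.
    ¬(¬q ↔ (s ↔ t)): β-rule — branch into ¬q, ¬(s ↔ t)  //  ¬¬q, (s ↔ t).
      branch 2.1 (add ¬q, ¬(s ↔ t)):
        ¬(s ↔ t): β-rule — branch into s, ¬t  //  ¬s, t.
          branch 2.1.1 (add s, ¬t):
            × closes — contains both t and ¬t.
          branch 2.1.2 (add ¬s, t):
            ○ open, literals {q=false, r=false, s=false, t=true}.
      branch 2.2 (add ¬¬q, (s ↔ t)):
        (s ↔ t): β-rule — branch into s, t  //  ¬s, ¬t.
          branch 2.2.1 (add s, t):
            ○ open, literals {q=true, r=false, s=true, t=true}.
          branch 2.2.2 (add ¬s, ¬t):
            × closes — contains both t and ¬t.
2 branches closed, 6 open.
An open branch gives a countermodel: p=false, q=false, s=true, t=false (unmentioned atoms arbitrary); the premises hold there but the conclusion fails.

No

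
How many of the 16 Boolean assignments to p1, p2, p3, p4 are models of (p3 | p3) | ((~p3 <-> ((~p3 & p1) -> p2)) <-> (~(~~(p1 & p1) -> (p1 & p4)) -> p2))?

15

Initial set: {((p3 | p3) | ((~p3 <-> ((~p3 & p1) -> p2)) <-> (~(~~(p1 & p1) -> (p1 & p4)) -> p2)))}.
((p3 | p3) | ((~p3 <-> ((~p3 & p1) -> p2)) <-> (~(~~(p1 & p1) -> (p1 & p4)) -> p2))): β-rule — branch into (p3 | p3)  //  ((~p3 <-> ((~p3 & p1) -> p2)) <-> (~(~~(p1 & p1) -> (p1 & p4)) -> p2)).
  branch 1 (add (p3 | p3)):
    (p3 | p3): β-rule — branch into p3  //  p3.
      branch 1.1 (add p3):
        ○ open, literals {p3=T}.
      branch 1.2 (add p3):
        ○ open, literals {p3=T}.
  branch 2 (add ((~p3 <-> ((~p3 & p1) -> p2)) <-> (~(~~(p1 & p1) -> (p1 & p4)) -> p2))):
    ((~p3 <-> ((~p3 & p1) -> p2)) <-> (~(~~(p1 & p1) -> (p1 & p4)) -> p2)): β-rule — branch into (~p3 <-> ((~p3 & p1) -> p2)), (~(~~(p1 & p1) -> (p1 & p4)) -> p2)  //  ~(~p3 <-> ((~p3 & p1) -> p2)), ~(~(~~(p1 & p1) -> (p1 & p4)) -> p2).
      branch 2.1 (add (~p3 <-> ((~p3 & p1) -> p2)), (~(~~(p1 & p1) -> (p1 & p4)) -> p2)):
        (~p3 <-> ((~p3 & p1) -> p2)): β-rule — branch into ~p3, ((~p3 & p1) -> p2)  //  ~~p3, ~((~p3 & p1) -> p2).
          branch 2.1.1 (add ~p3, ((~p3 & p1) -> p2)):
            (~(~~(p1 & p1) -> (p1 & p4)) -> p2): β-rule — branch into ~~(~~(p1 & p1) -> (p1 & p4))  //  p2.
              branch 2.1.1.1 (add ~~(~~(p1 & p1) -> (p1 & p4))):
                ((~p3 & p1) -> p2): β-rule — branch into ~(~p3 & p1)  //  p2.
                  branch 2.1.1.1.1 (add ~(~p3 & p1)):
                    ~~(~~(p1 & p1) -> (p1 & p4)): β-rule — branch into ~~~(p1 & p1)  //  (p1 & p4).
                      branch 2.1.1.1.1.1 (add ~~~(p1 & p1)):
                        ~~~(p1 & p1): drop double negation, giving ~(p1 & p1).
                        ~(~p3 & p1): β-rule — branch into ~~p3  //  ~p1.
                          branch 2.1.1.1.1.1.1 (add ~~p3):
                            × closes — contains both p3 and ~p3.
                          branch 2.1.1.1.1.1.2 (add ~p1):
                            ~(p1 & p1): β-rule — branch into ~p1  //  ~p1.
                              branch 2.1.1.1.1.1.2.1 (add ~p1):
                                ○ open, literals {p1=F, p3=F}.
                              branch 2.1.1.1.1.1.2.2 (add ~p1):
                                ○ open, literals {p1=F, p3=F}.
                      branch 2.1.1.1.1.2 (add (p1 & p4)):
                        (p1 & p4): α-rule — add p1, p4.
                        ~(~p3 & p1): β-rule — branch into ~~p3  //  ~p1.
                          branch 2.1.1.1.1.2.1 (add ~~p3):
                            × closes — contains both p3 and ~p3.
                          branch 2.1.1.1.1.2.2 (add ~p1):
                            × closes — contains both p1 and ~p1.
                  branch 2.1.1.1.2 (add p2):
                    ~~(~~(p1 & p1) -> (p1 & p4)): β-rule — branch into ~~~(p1 & p1)  //  (p1 & p4).
                      branch 2.1.1.1.2.1 (add ~~~(p1 & p1)):
                        ~~~(p1 & p1): drop double negation, giving ~(p1 & p1).
                        ~(p1 & p1): β-rule — branch into ~p1  //  ~p1.
                          branch 2.1.1.1.2.1.1 (add ~p1):
                            ○ open, literals {p1=F, p2=T, p3=F}.
                          branch 2.1.1.1.2.1.2 (add ~p1):
                            ○ open, literals {p1=F, p2=T, p3=F}.
                      branch 2.1.1.1.2.2 (add (p1 & p4)):
                        (p1 & p4): α-rule — add p1, p4.
                        ○ open, literals {p1=T, p2=T, p3=F, p4=T}.
              branch 2.1.1.2 (add p2):
                ((~p3 & p1) -> p2): β-rule — branch into ~(~p3 & p1)  //  p2.
                  branch 2.1.1.2.1 (add ~(~p3 & p1)):
                    ~(~p3 & p1): β-rule — branch into ~~p3  //  ~p1.
                      branch 2.1.1.2.1.1 (add ~~p3):
                        × closes — contains both p3 and ~p3.
                      branch 2.1.1.2.1.2 (add ~p1):
                        ○ open, literals {p1=F, p2=T, p3=F}.
                  branch 2.1.1.2.2 (add p2):
                    ○ open, literals {p2=T, p3=F}.
          branch 2.1.2 (add ~~p3, ~((~p3 & p1) -> p2)):
            ~((~p3 & p1) -> p2): α-rule — add (~p3 & p1), ~p2.
            (~p3 & p1): α-rule — add ~p3, p1.
            × closes — contains both p3 and ~p3.
      branch 2.2 (add ~(~p3 <-> ((~p3 & p1) -> p2)), ~(~(~~(p1 & p1) -> (p1 & p4)) -> p2)):
        ~(~(~~(p1 & p1) -> (p1 & p4)) -> p2): α-rule — add ~(~~(p1 & p1) -> (p1 & p4)), ~p2.
        ~(~~(p1 & p1) -> (p1 & p4)): α-rule — add ~~(p1 & p1), ~(p1 & p4).
        ~~(p1 & p1): drop double negation, giving (p1 & p1).
        (p1 & p1): α-rule — add p1, p1.
        ~(~p3 <-> ((~p3 & p1) -> p2)): β-rule — branch into ~p3, ~((~p3 & p1) -> p2)  //  ~~p3, ((~p3 & p1) -> p2).
          branch 2.2.1 (add ~p3, ~((~p3 & p1) -> p2)):
            ~((~p3 & p1) -> p2): α-rule — add (~p3 & p1), ~p2.
            (~p3 & p1): α-rule — add ~p3, p1.
            ~(p1 & p4): β-rule — branch into ~p1  //  ~p4.
              branch 2.2.1.1 (add ~p1):
                × closes — contains both p1 and ~p1.
              branch 2.2.1.2 (add ~p4):
                ○ open, literals {p1=T, p2=F, p3=F, p4=F}.
          branch 2.2.2 (add ~~p3, ((~p3 & p1) -> p2)):
            ~(p1 & p4): β-rule — branch into ~p1  //  ~p4.
              branch 2.2.2.1 (add ~p1):
                × closes — contains both p1 and ~p1.
              branch 2.2.2.2 (add ~p4):
                ((~p3 & p1) -> p2): β-rule — branch into ~(~p3 & p1)  //  p2.
                  branch 2.2.2.2.1 (add ~(~p3 & p1)):
                    ~(~p3 & p1): β-rule — branch into ~~p3  //  ~p1.
                      branch 2.2.2.2.1.1 (add ~~p3):
                        ○ open, literals {p1=T, p2=F, p3=T, p4=F}.
                      branch 2.2.2.2.1.2 (add ~p1):
                        × closes — contains both p1 and ~p1.
                  branch 2.2.2.2.2 (add p2):
                    × closes — contains both p2 and ~p2.
9 branches closed, 11 open.
Each open branch fixes some atoms; the unmentioned ones are free. Counting distinct full assignments: branch {p3=T} (p1, p2, p4) contributes 8 new; branch {p3=T} (p1, p2, p4) contributes 0 new; branch {p1=F, p3=F} (p2, p4) contributes 4 new; branch {p1=F, p3=F} (p2, p4) contributes 0 new; branch {p1=F, p2=T, p3=F} (p4) contributes 0 new; branch {p1=F, p2=T, p3=F} (p4) contributes 0 new; branch {p1=T, p2=T, p3=F, p4=T} (none free) contributes 1 new; branch {p1=F, p2=T, p3=F} (p4) contributes 0 new; branch {p2=T, p3=F} (p1, p4) contributes 1 new; branch {p1=T, p2=F, p3=F, p4=F} (none free) contributes 1 new; branch {p1=T, p2=F, p3=T, p4=F} (none free) contributes 0 new. Total: 15.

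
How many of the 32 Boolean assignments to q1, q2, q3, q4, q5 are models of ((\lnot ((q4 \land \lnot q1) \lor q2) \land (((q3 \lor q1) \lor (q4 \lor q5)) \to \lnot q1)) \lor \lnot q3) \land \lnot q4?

Initial set: {T (((\lnot ((q4 \land \lnot q1) \lor q2) \land (((q3 \lor q1) \lor (q4 \lor q5)) \to \lnot q1)) \lor \lnot q3) \land \lnot q4)}.
T (((\lnot ((q4 \land \lnot q1) \lor q2) \land (((q3 \lor q1) \lor (q4 \lor q5)) \to \lnot q1)) \lor \lnot q3) \land \lnot q4): α-rule — add T ((\lnot ((q4 \land \lnot q1) \lor q2) \land (((q3 \lor q1) \lor (q4 \lor q5)) \to \lnot q1)) \lor \lnot q3), T \lnot q4.
T ((\lnot ((q4 \land \lnot q1) \lor q2) \land (((q3 \lor q1) \lor (q4 \lor q5)) \to \lnot q1)) \lor \lnot q3): β-rule — branch into T (\lnot ((q4 \land \lnot q1) \lor q2) \land (((q3 \lor q1) \lor (q4 \lor q5)) \to \lnot q1))  //  T \lnot q3.
  branch 1 (add T (\lnot ((q4 \land \lnot q1) \lor q2) \land (((q3 \lor q1) \lor (q4 \lor q5)) \to \lnot q1))):
    T (\lnot ((q4 \land \lnot q1) \lor q2) \land (((q3 \lor q1) \lor (q4 \lor q5)) \to \lnot q1)): α-rule — add T \lnot ((q4 \land \lnot q1) \lor q2), T (((q3 \lor q1) \lor (q4 \lor q5)) \to \lnot q1).
    T \lnot ((q4 \land \lnot q1) \lor q2): α-rule — add F (q4 \land \lnot q1), F q2.
    T (((q3 \lor q1) \lor (q4 \lor q5)) \to \lnot q1): β-rule — branch into F ((q3 \lor q1) \lor (q4 \lor q5))  //  T \lnot q1.
      branch 1.1 (add F ((q3 \lor q1) \lor (q4 \lor q5))):
        F ((q3 \lor q1) \lor (q4 \lor q5)): α-rule — add F (q3 \lor q1), F (q4 \lor q5).
        F (q3 \lor q1): α-rule — add F q3, F q1.
        F (q4 \lor q5): α-rule — add F q4, F q5.
        F (q4 \land \lnot q1): β-rule — branch into F q4  //  F \lnot q1.
          branch 1.1.1 (add F q4):
            ○ open, literals {q1=0, q2=0, q3=0, q4=0, q5=0}.
          branch 1.1.2 (add F \lnot q1):
            × closes — contains both q1 and \lnot q1.
      branch 1.2 (add T \lnot q1):
        F (q4 \land \lnot q1): β-rule — branch into F q4  //  F \lnot q1.
          branch 1.2.1 (add F q4):
            ○ open, literals {q1=0, q2=0, q4=0}.
          branch 1.2.2 (add F \lnot q1):
            × closes — contains both q1 and \lnot q1.
  branch 2 (add T \lnot q3):
    ○ open, literals {q3=0, q4=0}.
2 branches closed, 3 open.
Each open branch fixes some atoms; the unmentioned ones are free. Counting distinct full assignments: branch {q1=0, q2=0, q3=0, q4=0, q5=0} (none free) contributes 1 new; branch {q1=0, q2=0, q4=0} (q3, q5) contributes 3 new; branch {q3=0, q4=0} (q1, q2, q5) contributes 6 new. Total: 10.

10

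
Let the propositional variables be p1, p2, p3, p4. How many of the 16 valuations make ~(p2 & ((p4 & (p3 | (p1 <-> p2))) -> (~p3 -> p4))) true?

Initial set: {T ~(p2 & ((p4 & (p3 | (p1 <-> p2))) -> (~p3 -> p4)))}.
T ~(p2 & ((p4 & (p3 | (p1 <-> p2))) -> (~p3 -> p4))): β-rule — branch into F p2  //  F ((p4 & (p3 | (p1 <-> p2))) -> (~p3 -> p4)).
  branch 1 (add F p2):
    ○ open, literals {p2=F}.
  branch 2 (add F ((p4 & (p3 | (p1 <-> p2))) -> (~p3 -> p4))):
    F ((p4 & (p3 | (p1 <-> p2))) -> (~p3 -> p4)): α-rule — add T (p4 & (p3 | (p1 <-> p2))), F (~p3 -> p4).
    T (p4 & (p3 | (p1 <-> p2))): α-rule — add T p4, T (p3 | (p1 <-> p2)).
    F (~p3 -> p4): α-rule — add T ~p3, F p4.
    × closes — contains both p4 and ~p4.
1 branch closed, 1 open.
Each open branch fixes some atoms; the unmentioned ones are free. Counting distinct full assignments: branch {p2=F} (p1, p3, p4) contributes 8 new. Total: 8.

8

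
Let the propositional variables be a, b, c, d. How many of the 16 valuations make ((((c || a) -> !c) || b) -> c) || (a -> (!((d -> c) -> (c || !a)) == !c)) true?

Initial set: {(((((c || a) -> !c) || b) -> c) || (a -> (!((d -> c) -> (c || !a)) == !c)))}.
(((((c || a) -> !c) || b) -> c) || (a -> (!((d -> c) -> (c || !a)) == !c))): β-rule — branch into ((((c || a) -> !c) || b) -> c)  //  (a -> (!((d -> c) -> (c || !a)) == !c)).
  branch 1 (add ((((c || a) -> !c) || b) -> c)):
    ((((c || a) -> !c) || b) -> c): β-rule — branch into !(((c || a) -> !c) || b)  //  c.
      branch 1.1 (add !(((c || a) -> !c) || b)):
        !(((c || a) -> !c) || b): α-rule — add !((c || a) -> !c), !b.
        !((c || a) -> !c): α-rule — add (c || a), !!c.
        (c || a): β-rule — branch into c  //  a.
          branch 1.1.1 (add c):
            ○ open, literals {b=false, c=true}.
          branch 1.1.2 (add a):
            ○ open, literals {a=true, b=false, c=true}.
      branch 1.2 (add c):
        ○ open, literals {c=true}.
  branch 2 (add (a -> (!((d -> c) -> (c || !a)) == !c))):
    (a -> (!((d -> c) -> (c || !a)) == !c)): β-rule — branch into !a  //  (!((d -> c) -> (c || !a)) == !c).
      branch 2.1 (add !a):
        ○ open, literals {a=false}.
      branch 2.2 (add (!((d -> c) -> (c || !a)) == !c)):
        (!((d -> c) -> (c || !a)) == !c): β-rule — branch into !((d -> c) -> (c || !a)), !c  //  !!((d -> c) -> (c || !a)), !!c.
          branch 2.2.1 (add !((d -> c) -> (c || !a)), !c):
            !((d -> c) -> (c || !a)): α-rule — add (d -> c), !(c || !a).
            !(c || !a): α-rule — add !c, !!a.
            (d -> c): β-rule — branch into !d  //  c.
              branch 2.2.1.1 (add !d):
                ○ open, literals {a=true, c=false, d=false}.
              branch 2.2.1.2 (add c):
                × closes — contains both c and !c.
          branch 2.2.2 (add !!((d -> c) -> (c || !a)), !!c):
            !!((d -> c) -> (c || !a)): β-rule — branch into !(d -> c)  //  (c || !a).
              branch 2.2.2.1 (add !(d -> c)):
                !(d -> c): α-rule — add d, !c.
                × closes — contains both c and !c.
              branch 2.2.2.2 (add (c || !a)):
                (c || !a): β-rule — branch into c  //  !a.
                  branch 2.2.2.2.1 (add c):
                    ○ open, literals {c=true}.
                  branch 2.2.2.2.2 (add !a):
                    ○ open, literals {a=false, c=true}.
2 branches closed, 7 open.
Each open branch fixes some atoms; the unmentioned ones are free. Counting distinct full assignments: branch {b=false, c=true} (a, d) contributes 4 new; branch {a=true, b=false, c=true} (d) contributes 0 new; branch {c=true} (a, b, d) contributes 4 new; branch {a=false} (b, c, d) contributes 4 new; branch {a=true, c=false, d=false} (b) contributes 2 new; branch {c=true} (a, b, d) contributes 0 new; branch {a=false, c=true} (b, d) contributes 0 new. Total: 14.

14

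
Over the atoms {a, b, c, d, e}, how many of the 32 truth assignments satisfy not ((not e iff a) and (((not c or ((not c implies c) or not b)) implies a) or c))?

20

Initial set: {not ((not e iff a) and (((not c or ((not c implies c) or not b)) implies a) or c))}.
not ((not e iff a) and (((not c or ((not c implies c) or not b)) implies a) or c)): β-rule — branch into not (not e iff a)  //  not (((not c or ((not c implies c) or not b)) implies a) or c).
  branch 1 (add not (not e iff a)):
    not (not e iff a): β-rule — branch into not e, not a  //  not not e, a.
      branch 1.1 (add not e, not a):
        ○ open, literals {a=false, e=false}.
      branch 1.2 (add not not e, a):
        ○ open, literals {a=true, e=true}.
  branch 2 (add not (((not c or ((not c implies c) or not b)) implies a) or c)):
    not (((not c or ((not c implies c) or not b)) implies a) or c): α-rule — add not ((not c or ((not c implies c) or not b)) implies a), not c.
    not ((not c or ((not c implies c) or not b)) implies a): α-rule — add (not c or ((not c implies c) or not b)), not a.
    (not c or ((not c implies c) or not b)): β-rule — branch into not c  //  ((not c implies c) or not b).
      branch 2.1 (add not c):
        ○ open, literals {a=false, c=false}.
      branch 2.2 (add ((not c implies c) or not b)):
        ((not c implies c) or not b): β-rule — branch into (not c implies c)  //  not b.
          branch 2.2.1 (add (not c implies c)):
            (not c implies c): β-rule — branch into not not c  //  c.
              branch 2.2.1.1 (add not not c):
                × closes — contains both c and not c.
              branch 2.2.1.2 (add c):
                × closes — contains both c and not c.
          branch 2.2.2 (add not b):
            ○ open, literals {a=false, b=false, c=false}.
2 branches closed, 4 open.
Each open branch fixes some atoms; the unmentioned ones are free. Counting distinct full assignments: branch {a=false, e=false} (b, c, d) contributes 8 new; branch {a=true, e=true} (b, c, d) contributes 8 new; branch {a=false, c=false} (b, d, e) contributes 4 new; branch {a=false, b=false, c=false} (d, e) contributes 0 new. Total: 20.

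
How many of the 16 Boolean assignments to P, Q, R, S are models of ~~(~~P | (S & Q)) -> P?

Initial set: {(~~(~~P | (S & Q)) -> P)}.
(~~(~~P | (S & Q)) -> P): β-rule — branch into ~~~(~~P | (S & Q))  //  P.
  branch 1 (add ~~~(~~P | (S & Q))):
    ~~~(~~P | (S & Q)): drop double negation, giving ~(~~P | (S & Q)).
    ~(~~P | (S & Q)): α-rule — add ~~~P, ~(S & Q).
    ~~~P: drop double negation, giving ~P.
    ~(S & Q): β-rule — branch into ~S  //  ~Q.
      branch 1.1 (add ~S):
        ○ open, literals {P=F, S=F}.
      branch 1.2 (add ~Q):
        ○ open, literals {P=F, Q=F}.
  branch 2 (add P):
    ○ open, literals {P=T}.
0 branches closed, 3 open.
Each open branch fixes some atoms; the unmentioned ones are free. Counting distinct full assignments: branch {P=F, S=F} (Q, R) contributes 4 new; branch {P=F, Q=F} (R, S) contributes 2 new; branch {P=T} (Q, R, S) contributes 8 new. Total: 14.

14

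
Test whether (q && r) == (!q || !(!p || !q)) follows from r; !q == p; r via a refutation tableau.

No

Initial set: {r; (!q == p); r; !((q && r) == (!q || !(!p || !q)))}.
(!q == p): β-rule — branch into !q, p  //  !!q, !p.
  branch 1 (add !q, p):
    !((q && r) == (!q || !(!p || !q))): β-rule — branch into (q && r), !(!q || !(!p || !q))  //  !(q && r), (!q || !(!p || !q)).
      branch 1.1 (add (q && r), !(!q || !(!p || !q))):
        (q && r): α-rule — add q, r.
        × closes — contains both q and !q.
      branch 1.2 (add !(q && r), (!q || !(!p || !q))):
        !(q && r): β-rule — branch into !q  //  !r.
          branch 1.2.1 (add !q):
            (!q || !(!p || !q)): β-rule — branch into !q  //  !(!p || !q).
              branch 1.2.1.1 (add !q):
                ○ open, literals {p=T, q=F, r=T}.
              branch 1.2.1.2 (add !(!p || !q)):
                !(!p || !q): α-rule — add !!p, !!q.
                × closes — contains both q and !q.
          branch 1.2.2 (add !r):
            × closes — contains both r and !r.
  branch 2 (add !!q, !p):
    !((q && r) == (!q || !(!p || !q))): β-rule — branch into (q && r), !(!q || !(!p || !q))  //  !(q && r), (!q || !(!p || !q)).
      branch 2.1 (add (q && r), !(!q || !(!p || !q))):
        (q && r): α-rule — add q, r.
        !(!q || !(!p || !q)): α-rule — add !!q, !!(!p || !q).
        !!(!p || !q): β-rule — branch into !p  //  !q.
          branch 2.1.1 (add !p):
            ○ open, literals {p=F, q=T, r=T}.
          branch 2.1.2 (add !q):
            × closes — contains both q and !q.
      branch 2.2 (add !(q && r), (!q || !(!p || !q))):
        !(q && r): β-rule — branch into !q  //  !r.
          branch 2.2.1 (add !q):
            × closes — contains both q and !q.
          branch 2.2.2 (add !r):
            × closes — contains both r and !r.
6 branches closed, 2 open.
An open branch gives a countermodel: p=T, q=F, r=T (unmentioned atoms arbitrary); the premises hold there but the conclusion fails.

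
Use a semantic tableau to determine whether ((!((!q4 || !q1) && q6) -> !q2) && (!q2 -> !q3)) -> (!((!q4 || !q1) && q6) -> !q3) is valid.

Assume the negation and expand:
Initial set: {!(((!((!q4 || !q1) && q6) -> !q2) && (!q2 -> !q3)) -> (!((!q4 || !q1) && q6) -> !q3))}.
!(((!((!q4 || !q1) && q6) -> !q2) && (!q2 -> !q3)) -> (!((!q4 || !q1) && q6) -> !q3)): α-rule — add ((!((!q4 || !q1) && q6) -> !q2) && (!q2 -> !q3)), !(!((!q4 || !q1) && q6) -> !q3).
((!((!q4 || !q1) && q6) -> !q2) && (!q2 -> !q3)): α-rule — add (!((!q4 || !q1) && q6) -> !q2), (!q2 -> !q3).
!(!((!q4 || !q1) && q6) -> !q3): α-rule — add !((!q4 || !q1) && q6), !!q3.
(!((!q4 || !q1) && q6) -> !q2): β-rule — branch into !!((!q4 || !q1) && q6)  //  !q2.
  branch 1 (add !!((!q4 || !q1) && q6)):
    !!((!q4 || !q1) && q6): α-rule — add (!q4 || !q1), q6.
    (!q2 -> !q3): β-rule — branch into !!q2  //  !q3.
      branch 1.1 (add !!q2):
        !((!q4 || !q1) && q6): β-rule — branch into !(!q4 || !q1)  //  !q6.
          branch 1.1.1 (add !(!q4 || !q1)):
            !(!q4 || !q1): α-rule — add !!q4, !!q1.
            (!q4 || !q1): β-rule — branch into !q4  //  !q1.
              branch 1.1.1.1 (add !q4):
                × closes — contains both q4 and !q4.
              branch 1.1.1.2 (add !q1):
                × closes — contains both q1 and !q1.
          branch 1.1.2 (add !q6):
            × closes — contains both q6 and !q6.
      branch 1.2 (add !q3):
        × closes — contains both q3 and !q3.
  branch 2 (add !q2):
    (!q2 -> !q3): β-rule — branch into !!q2  //  !q3.
      branch 2.1 (add !!q2):
        × closes — contains both q2 and !q2.
      branch 2.2 (add !q3):
        × closes — contains both q3 and !q3.
All 6 branches close.
Every branch closed, so the negation is unsatisfiable and the formula is valid.

Valid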